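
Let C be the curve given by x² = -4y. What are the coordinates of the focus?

(0, -1)

Vertex (0, 0); 4p = -4 so p = -1. Opens down.
Focus is p units from the vertex along the axis: (h, k + p).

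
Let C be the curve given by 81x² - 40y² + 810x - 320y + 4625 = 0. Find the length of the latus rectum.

Rearranging, 81(x² + 10x) -40(y² + 8y) = -4625.
81(x + 5)² -40(y + 4)² = -4625 + 2025 - 640 = -3240
Dividing both sides by -3240: (y + 4)²/81 - (x + 5)²/40 = 1
Hyperbola, center (-5, -4), transverse axis vertical; a² = 81, b² = 40.
Latus rectum length = 2b²/a = 2·40/9 = 80/9.

80/9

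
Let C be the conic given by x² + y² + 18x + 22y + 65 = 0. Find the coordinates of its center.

Collect terms: (x² + 18x) + (y² + 22y) = -65
Complete the square in x and y: (x + 9)² + (y + 11)² = -65 + 81 + 121 = 137
So (x + 9)² + (y + 11)² = 137.
Circle centered at (-9, -11) with r² = 137.

(-9, -11)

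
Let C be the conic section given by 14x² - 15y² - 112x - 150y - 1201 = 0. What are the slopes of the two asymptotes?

√210/15 and -√210/15

14(x² - 8x) -15(y² + 10y) = 1201
Completing the square gives 14(x - 4)² -15(y + 5)² = 1201 + 224 - 375 = 1050.
Divide by 1050: (x - 4)²/75 - (y + 5)²/70 = 1
Hyperbola, center (4, -5), transverse axis horizontal; a² = 75, b² = 70.
For a horizontal hyperbola the asymptotes have slope ±b/a.
Here that is ±√70/5√3 = ±√210/15.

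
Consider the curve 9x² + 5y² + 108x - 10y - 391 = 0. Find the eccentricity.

Rearranging, 9(x² + 12x) + 5(y² - 2y) = 391.
Complete the square: 9(x + 6)² + 5(y - 1)² = 391 + 324 + 5 = 720
Divide by 720: (x + 6)²/80 + (y - 1)²/144 = 1
Ellipse, center (-6, 1), major axis vertical; a² = 144, b² = 80.
c² = a² - b² = 64, so c = 8.
e = c/a = 8/12 = 2/3.

e = 2/3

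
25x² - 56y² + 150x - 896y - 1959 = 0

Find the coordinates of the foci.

Group: 25(x² + 6x) -56(y² + 16y) = 1959
Complete the square in x and y: 25(x + 3)² -56(y + 8)² = 1959 + 225 - 3584 = -1400
Divide through by -1400 to get (y + 8)²/25 - (x + 3)²/56 = 1.
Hyperbola, center (-3, -8), transverse axis vertical; a² = 25, b² = 56.
c² = a² + b² = 25 + 56 = 81, so c = 9.
Foci lie on the vertical axis through the center: (h, k ± c).

(-3, -17) and (-3, 1)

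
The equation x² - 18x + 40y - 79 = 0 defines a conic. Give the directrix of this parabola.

Only x is squared. Complete the square in x: (x - 9)² = -40(y - 4).
Vertex (9, 4); 4p = -40 so p = -10. Opens down.
Directrix is the horizontal line y = k − p = 4 − (-10) = 14.

y = 14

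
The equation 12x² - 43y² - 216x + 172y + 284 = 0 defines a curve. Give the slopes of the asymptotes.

12(x² - 18x) -43(y² - 4y) = -284
Completing the square gives 12(x - 9)² -43(y - 2)² = -284 + 972 - 172 = 516.
Divide by 516: (x - 9)²/43 - (y - 2)²/12 = 1
Hyperbola, center (9, 2), transverse axis horizontal; a² = 43, b² = 12.
For a horizontal hyperbola the asymptotes have slope ±b/a.
Here that is ±2√3/√43 = ±2√129/43.

2√129/43 and -2√129/43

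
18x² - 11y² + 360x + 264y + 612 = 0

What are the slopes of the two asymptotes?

3√22/11 and -3√22/11

Collect terms: 18(x² + 20x) -11(y² - 24y) = -612
Completing the square gives 18(x + 10)² -11(y - 12)² = -612 + 1800 - 1584 = -396.
Divide through by -396 to get (y - 12)²/36 - (x + 10)²/22 = 1.
Hyperbola, center (-10, 12), transverse axis vertical; a² = 36, b² = 22.
For a vertical hyperbola the asymptotes have slope ±a/b.
Here that is ±6/√22 = ±3√22/11.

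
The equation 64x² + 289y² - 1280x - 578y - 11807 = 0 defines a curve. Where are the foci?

(-5, 1) and (25, 1)

Group: 64(x² - 20x) + 289(y² - 2y) = 11807
Complete the square in x and y: 64(x - 10)² + 289(y - 1)² = 11807 + 6400 + 289 = 18496
Divide through by 18496 to get (x - 10)²/289 + (y - 1)²/64 = 1.
Ellipse, center (10, 1), major axis horizontal; a² = 289, b² = 64.
c² = a² - b² = 289 - 64 = 225, so c = 15.
Foci lie on the horizontal axis through the center: (h ± c, k).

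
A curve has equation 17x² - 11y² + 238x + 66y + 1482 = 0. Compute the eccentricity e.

e = 2√119/17

Collect terms: 17(x² + 14x) -11(y² - 6y) = -1482
Complete the square in x and y: 17(x + 7)² -11(y - 3)² = -1482 + 833 - 99 = -748
Divide by -748: (y - 3)²/68 - (x + 7)²/44 = 1
Hyperbola, center (-7, 3), transverse axis vertical; a² = 68, b² = 44.
c² = a² + b² = 112, so c = 4√7.
e = c/a = 4√7/2√17 = 2√119/17.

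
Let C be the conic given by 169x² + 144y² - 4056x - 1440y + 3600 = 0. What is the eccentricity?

Group the x- and y-terms: 169(x² - 24x) + 144(y² - 10y) = -3600
Completing the square gives 169(x - 12)² + 144(y - 5)² = -3600 + 24336 + 3600 = 24336.
Divide through by 24336 to get (x - 12)²/144 + (y - 5)²/169 = 1.
Ellipse, center (12, 5), major axis vertical; a² = 169, b² = 144.
c² = a² - b² = 25, so c = 5.
e = c/a = 5/13.

e = 5/13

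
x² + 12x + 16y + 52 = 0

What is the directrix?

y = 3

Only x is squared. Complete the square in x: (x + 6)² = -16(y + 1).
Vertex (-6, -1); 4p = -16 so p = -4. Opens down.
Directrix is the horizontal line y = k − p = -1 − (-4) = 3.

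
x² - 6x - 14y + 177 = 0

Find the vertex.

Only x is squared. Complete the square in x: (x - 3)² = 14(y - 12).
Vertex (3, 12); 4p = 14 so p = 7/2. Opens up.

(3, 12)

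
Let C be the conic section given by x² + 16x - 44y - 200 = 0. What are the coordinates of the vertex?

(-8, -6)

Only x is squared. Complete the square in x: (x + 8)² = 44(y + 6).
Vertex (-8, -6); 4p = 44 so p = 11. Opens up.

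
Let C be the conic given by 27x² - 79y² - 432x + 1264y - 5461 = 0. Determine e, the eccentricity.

27(x² - 16x) -79(y² - 16y) = 5461
Complete the square: 27(x - 8)² -79(y - 8)² = 5461 + 1728 - 5056 = 2133
Dividing both sides by 2133: (x - 8)²/79 - (y - 8)²/27 = 1
Hyperbola, center (8, 8), transverse axis horizontal; a² = 79, b² = 27.
c² = a² + b² = 106, so c = √106.
e = c/a = √106/√79 = √8374/79.

e = √8374/79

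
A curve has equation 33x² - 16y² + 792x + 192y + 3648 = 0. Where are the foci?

(-19, 6) and (-5, 6)

33(x² + 24x) -16(y² - 12y) = -3648
Complete the square in x and y: 33(x + 12)² -16(y - 6)² = -3648 + 4752 - 576 = 528
Dividing both sides by 528: (x + 12)²/16 - (y - 6)²/33 = 1
Hyperbola, center (-12, 6), transverse axis horizontal; a² = 16, b² = 33.
c² = a² + b² = 16 + 33 = 49, so c = 7.
Foci lie on the horizontal axis through the center: (h ± c, k).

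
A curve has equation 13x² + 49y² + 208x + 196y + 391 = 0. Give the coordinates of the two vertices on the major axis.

Group the x- and y-terms: 13(x² + 16x) + 49(y² + 4y) = -391
Complete the square: 13(x + 8)² + 49(y + 2)² = -391 + 832 + 196 = 637
Divide through by 637 to get (x + 8)²/49 + (y + 2)²/13 = 1.
Ellipse, center (-8, -2), major axis horizontal; a² = 49, b² = 13.
a = 7. Vertices at (h ± a, k).

(-15, -2) and (-1, -2)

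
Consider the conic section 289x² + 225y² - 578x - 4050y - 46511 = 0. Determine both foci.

(1, 1) and (1, 17)

Group the x- and y-terms: 289(x² - 2x) + 225(y² - 18y) = 46511
Completing the square gives 289(x - 1)² + 225(y - 9)² = 46511 + 289 + 18225 = 65025.
Dividing both sides by 65025: (x - 1)²/225 + (y - 9)²/289 = 1
Ellipse, center (1, 9), major axis vertical; a² = 289, b² = 225.
c² = a² - b² = 289 - 225 = 64, so c = 8.
Foci lie on the vertical axis through the center: (h, k ± c).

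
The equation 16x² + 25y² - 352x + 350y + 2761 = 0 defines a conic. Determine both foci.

Group the x- and y-terms: 16(x² - 22x) + 25(y² + 14y) = -2761
16(x - 11)² + 25(y + 7)² = -2761 + 1936 + 1225 = 400
Divide through by 400 to get (x - 11)²/25 + (y + 7)²/16 = 1.
Ellipse, center (11, -7), major axis horizontal; a² = 25, b² = 16.
c² = a² - b² = 25 - 16 = 9, so c = 3.
Foci lie on the horizontal axis through the center: (h ± c, k).

(8, -7) and (14, -7)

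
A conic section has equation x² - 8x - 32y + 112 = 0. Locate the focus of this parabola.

Only x is squared. Complete the square in x: (x - 4)² = 32(y - 3).
Vertex (4, 3); 4p = 32 so p = 8. Opens up.
Focus is p units from the vertex along the axis: (h, k + p).

(4, 11)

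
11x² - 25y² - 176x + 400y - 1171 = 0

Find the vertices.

Group: 11(x² - 16x) -25(y² - 16y) = 1171
Complete the square: 11(x - 8)² -25(y - 8)² = 1171 + 704 - 1600 = 275
Divide through by 275 to get (x - 8)²/25 - (y - 8)²/11 = 1.
Hyperbola, center (8, 8), transverse axis horizontal; a² = 25, b² = 11.
a = 5. Vertices at (h ± a, k).

(3, 8) and (13, 8)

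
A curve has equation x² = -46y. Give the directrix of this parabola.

y = 23/2

Vertex (0, 0); 4p = -46 so p = -23/2. Opens down.
Directrix is the horizontal line y = k − p = 0 − (-23/2) = 23/2.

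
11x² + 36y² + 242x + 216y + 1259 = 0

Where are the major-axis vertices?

Group the x- and y-terms: 11(x² + 22x) + 36(y² + 6y) = -1259
Completing the square gives 11(x + 11)² + 36(y + 3)² = -1259 + 1331 + 324 = 396.
Divide through by 396 to get (x + 11)²/36 + (y + 3)²/11 = 1.
Ellipse, center (-11, -3), major axis horizontal; a² = 36, b² = 11.
a = 6. Vertices at (h ± a, k).

(-17, -3) and (-5, -3)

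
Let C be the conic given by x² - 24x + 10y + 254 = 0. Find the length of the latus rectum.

10

Only x is squared. Complete the square in x: (x - 12)² = -10(y + 11).
Vertex (12, -11); 4p = -10 so p = -5/2. Opens down.
Latus rectum length = |4p| = 10.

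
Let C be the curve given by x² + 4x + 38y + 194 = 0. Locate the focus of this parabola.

(-2, -29/2)

Only x is squared. Complete the square in x: (x + 2)² = -38(y + 5).
Vertex (-2, -5); 4p = -38 so p = -19/2. Opens down.
Focus is p units from the vertex along the axis: (h, k + p).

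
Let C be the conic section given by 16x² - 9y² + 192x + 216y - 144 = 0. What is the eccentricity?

Group the x- and y-terms: 16(x² + 12x) -9(y² - 24y) = 144
Complete the square: 16(x + 6)² -9(y - 12)² = 144 + 576 - 1296 = -576
Dividing both sides by -576: (y - 12)²/64 - (x + 6)²/36 = 1
Hyperbola, center (-6, 12), transverse axis vertical; a² = 64, b² = 36.
c² = a² + b² = 100, so c = 10.
e = c/a = 10/8 = 5/4.

e = 5/4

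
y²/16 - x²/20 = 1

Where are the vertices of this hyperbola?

Center (0, 0). The positive term is the y-term, so the transverse axis is vertical; a² = 16, b² = 20.
a = 4. Vertices at (h, k ± a).

(0, -4) and (0, 4)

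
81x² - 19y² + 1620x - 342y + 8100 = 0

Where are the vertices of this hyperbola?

(-10, -18) and (-10, 0)

81(x² + 20x) -19(y² + 18y) = -8100
81(x + 10)² -19(y + 9)² = -8100 + 8100 - 1539 = -1539
Divide by -1539: (y + 9)²/81 - (x + 10)²/19 = 1
Hyperbola, center (-10, -9), transverse axis vertical; a² = 81, b² = 19.
a = 9. Vertices at (h, k ± a).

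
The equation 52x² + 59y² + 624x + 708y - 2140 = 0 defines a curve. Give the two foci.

Rearranging, 52(x² + 12x) + 59(y² + 12y) = 2140.
Completing the square gives 52(x + 6)² + 59(y + 6)² = 2140 + 1872 + 2124 = 6136.
Dividing both sides by 6136: (x + 6)²/118 + (y + 6)²/104 = 1
Ellipse, center (-6, -6), major axis horizontal; a² = 118, b² = 104.
c² = a² - b² = 118 - 104 = 14, so c = √14.
Foci lie on the horizontal axis through the center: (h ± c, k).

(-6 - √14, -6) and (-6 + √14, -6)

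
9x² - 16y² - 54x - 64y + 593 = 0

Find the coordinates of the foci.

(3, -12) and (3, 8)

Rearranging, 9(x² - 6x) -16(y² + 4y) = -593.
9(x - 3)² -16(y + 2)² = -593 + 81 - 64 = -576
Divide by -576: (y + 2)²/36 - (x - 3)²/64 = 1
Hyperbola, center (3, -2), transverse axis vertical; a² = 36, b² = 64.
c² = a² + b² = 36 + 64 = 100, so c = 10.
Foci lie on the vertical axis through the center: (h, k ± c).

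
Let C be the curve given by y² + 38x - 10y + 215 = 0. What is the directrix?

x = 9/2

Only y is squared. Complete the square in y: (y - 5)² = -38(x + 5).
Vertex (-5, 5); 4p = -38 so p = -19/2. Opens left.
Directrix is the vertical line x = h − p = -5 − (-19/2) = 9/2.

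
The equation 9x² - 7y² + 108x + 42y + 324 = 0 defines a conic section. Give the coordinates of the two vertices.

(-6, 0) and (-6, 6)

Group the x- and y-terms: 9(x² + 12x) -7(y² - 6y) = -324
Complete the square in x and y: 9(x + 6)² -7(y - 3)² = -324 + 324 - 63 = -63
Divide by -63: (y - 3)²/9 - (x + 6)²/7 = 1
Hyperbola, center (-6, 3), transverse axis vertical; a² = 9, b² = 7.
a = 3. Vertices at (h, k ± a).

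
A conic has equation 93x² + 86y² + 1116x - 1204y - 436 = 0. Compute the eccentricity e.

93(x² + 12x) + 86(y² - 14y) = 436
Complete the square in x and y: 93(x + 6)² + 86(y - 7)² = 436 + 3348 + 4214 = 7998
Dividing both sides by 7998: (x + 6)²/86 + (y - 7)²/93 = 1
Ellipse, center (-6, 7), major axis vertical; a² = 93, b² = 86.
c² = a² - b² = 7, so c = √7.
e = c/a = √7/√93 = √651/93.

e = √651/93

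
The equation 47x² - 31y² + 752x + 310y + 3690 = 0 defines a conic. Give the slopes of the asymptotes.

√1457/31 and -√1457/31

Group: 47(x² + 16x) -31(y² - 10y) = -3690
Complete the square in x and y: 47(x + 8)² -31(y - 5)² = -3690 + 3008 - 775 = -1457
Divide through by -1457 to get (y - 5)²/47 - (x + 8)²/31 = 1.
Hyperbola, center (-8, 5), transverse axis vertical; a² = 47, b² = 31.
For a vertical hyperbola the asymptotes have slope ±a/b.
Here that is ±√47/√31 = ±√1457/31.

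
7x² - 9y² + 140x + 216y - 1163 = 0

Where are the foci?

(-22, 12) and (2, 12)

Collect terms: 7(x² + 20x) -9(y² - 24y) = 1163
Completing the square gives 7(x + 10)² -9(y - 12)² = 1163 + 700 - 1296 = 567.
Divide through by 567 to get (x + 10)²/81 - (y - 12)²/63 = 1.
Hyperbola, center (-10, 12), transverse axis horizontal; a² = 81, b² = 63.
c² = a² + b² = 81 + 63 = 144, so c = 12.
Foci lie on the horizontal axis through the center: (h ± c, k).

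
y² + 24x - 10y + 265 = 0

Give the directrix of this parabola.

x = -4

Only y is squared. Complete the square in y: (y - 5)² = -24(x + 10).
Vertex (-10, 5); 4p = -24 so p = -6. Opens left.
Directrix is the vertical line x = h − p = -10 − (-6) = -4.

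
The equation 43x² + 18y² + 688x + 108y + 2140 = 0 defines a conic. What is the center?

Group: 43(x² + 16x) + 18(y² + 6y) = -2140
43(x + 8)² + 18(y + 3)² = -2140 + 2752 + 162 = 774
Divide by 774: (x + 8)²/18 + (y + 3)²/43 = 1
Ellipse with center (-8, -3).

(-8, -3)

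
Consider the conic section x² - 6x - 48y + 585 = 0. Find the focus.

Only x is squared. Complete the square in x: (x - 3)² = 48(y - 12).
Vertex (3, 12); 4p = 48 so p = 12. Opens up.
Focus is p units from the vertex along the axis: (h, k + p).

(3, 24)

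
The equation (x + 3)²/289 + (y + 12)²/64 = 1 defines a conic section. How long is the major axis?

Center (-3, -12). The larger denominator 289 sits under the x-term, so the major axis is horizontal; a² = 289, b² = 64.
a² = 289 so a = 17; the major axis has length 2a = 34.

34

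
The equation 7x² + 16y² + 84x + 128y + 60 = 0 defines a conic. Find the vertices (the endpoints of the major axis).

Group the x- and y-terms: 7(x² + 12x) + 16(y² + 8y) = -60
Completing the square gives 7(x + 6)² + 16(y + 4)² = -60 + 252 + 256 = 448.
Dividing both sides by 448: (x + 6)²/64 + (y + 4)²/28 = 1
Ellipse, center (-6, -4), major axis horizontal; a² = 64, b² = 28.
a = 8. Vertices at (h ± a, k).

(-14, -4) and (2, -4)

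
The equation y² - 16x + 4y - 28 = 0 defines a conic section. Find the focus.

(2, -2)

Only y is squared. Complete the square in y: (y + 2)² = 16(x + 2).
Vertex (-2, -2); 4p = 16 so p = 4. Opens right.
Focus is p units from the vertex along the axis: (h + p, k).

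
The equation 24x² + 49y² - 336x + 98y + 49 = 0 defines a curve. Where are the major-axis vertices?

(0, -1) and (14, -1)

Group: 24(x² - 14x) + 49(y² + 2y) = -49
Completing the square gives 24(x - 7)² + 49(y + 1)² = -49 + 1176 + 49 = 1176.
Divide through by 1176 to get (x - 7)²/49 + (y + 1)²/24 = 1.
Ellipse, center (7, -1), major axis horizontal; a² = 49, b² = 24.
a = 7. Vertices at (h ± a, k).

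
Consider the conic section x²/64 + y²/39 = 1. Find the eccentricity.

e = 5/8

Center (0, 0). The larger denominator 64 sits under the x-term, so the major axis is horizontal; a² = 64, b² = 39.
c² = a² - b² = 25, so c = 5.
e = c/a = 5/8.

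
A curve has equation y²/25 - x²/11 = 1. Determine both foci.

(0, -6) and (0, 6)

Center (0, 0). The positive term is the y-term, so the transverse axis is vertical; a² = 25, b² = 11.
c² = a² + b² = 25 + 11 = 36, so c = 6.
Foci lie on the vertical axis through the center: (h, k ± c).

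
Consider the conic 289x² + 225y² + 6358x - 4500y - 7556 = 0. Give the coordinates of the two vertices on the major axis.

(-11, -7) and (-11, 27)

Rearranging, 289(x² + 22x) + 225(y² - 20y) = 7556.
Completing the square gives 289(x + 11)² + 225(y - 10)² = 7556 + 34969 + 22500 = 65025.
Dividing both sides by 65025: (x + 11)²/225 + (y - 10)²/289 = 1
Ellipse, center (-11, 10), major axis vertical; a² = 289, b² = 225.
a = 17. Vertices at (h, k ± a).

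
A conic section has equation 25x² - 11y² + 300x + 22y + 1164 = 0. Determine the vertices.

(-6, -4) and (-6, 6)

25(x² + 12x) -11(y² - 2y) = -1164
25(x + 6)² -11(y - 1)² = -1164 + 900 - 11 = -275
Divide by -275: (y - 1)²/25 - (x + 6)²/11 = 1
Hyperbola, center (-6, 1), transverse axis vertical; a² = 25, b² = 11.
a = 5. Vertices at (h, k ± a).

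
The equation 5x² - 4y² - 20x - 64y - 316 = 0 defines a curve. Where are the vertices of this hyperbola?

(-2, -8) and (6, -8)

Group: 5(x² - 4x) -4(y² + 16y) = 316
Complete the square: 5(x - 2)² -4(y + 8)² = 316 + 20 - 256 = 80
Divide through by 80 to get (x - 2)²/16 - (y + 8)²/20 = 1.
Hyperbola, center (2, -8), transverse axis horizontal; a² = 16, b² = 20.
a = 4. Vertices at (h ± a, k).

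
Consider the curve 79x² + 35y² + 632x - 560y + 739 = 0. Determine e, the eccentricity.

Group: 79(x² + 8x) + 35(y² - 16y) = -739
Complete the square: 79(x + 4)² + 35(y - 8)² = -739 + 1264 + 2240 = 2765
Divide by 2765: (x + 4)²/35 + (y - 8)²/79 = 1
Ellipse, center (-4, 8), major axis vertical; a² = 79, b² = 35.
c² = a² - b² = 44, so c = 2√11.
e = c/a = 2√11/√79 = 2√869/79.

e = 2√869/79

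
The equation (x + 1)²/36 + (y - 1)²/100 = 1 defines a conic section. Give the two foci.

Center (-1, 1). The larger denominator 100 sits under the y-term, so the major axis is vertical; a² = 100, b² = 36.
c² = a² - b² = 100 - 36 = 64, so c = 8.
Foci lie on the vertical axis through the center: (h, k ± c).

(-1, -7) and (-1, 9)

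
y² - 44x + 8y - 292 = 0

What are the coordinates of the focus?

(4, -4)

Only y is squared. Complete the square in y: (y + 4)² = 44(x + 7).
Vertex (-7, -4); 4p = 44 so p = 11. Opens right.
Focus is p units from the vertex along the axis: (h + p, k).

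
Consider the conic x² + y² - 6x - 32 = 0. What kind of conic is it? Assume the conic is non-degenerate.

No xy term. Coefficients of x² and y² are A = 1, C = 1.
A = C (same sign) ⇒ circle.

circle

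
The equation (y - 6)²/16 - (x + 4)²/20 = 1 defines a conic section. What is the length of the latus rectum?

10

Center (-4, 6). The positive term is the y-term, so the transverse axis is vertical; a² = 16, b² = 20.
Latus rectum length = 2b²/a = 2·20/4 = 10.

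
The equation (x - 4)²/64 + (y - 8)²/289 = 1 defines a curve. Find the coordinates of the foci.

(4, -7) and (4, 23)

Center (4, 8). The larger denominator 289 sits under the y-term, so the major axis is vertical; a² = 289, b² = 64.
c² = a² - b² = 289 - 64 = 225, so c = 15.
Foci lie on the vertical axis through the center: (h, k ± c).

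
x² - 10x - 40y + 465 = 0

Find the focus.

(5, 21)

Only x is squared. Complete the square in x: (x - 5)² = 40(y - 11).
Vertex (5, 11); 4p = 40 so p = 10. Opens up.
Focus is p units from the vertex along the axis: (h, k + p).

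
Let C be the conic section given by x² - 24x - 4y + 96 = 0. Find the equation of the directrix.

y = -13

Only x is squared. Complete the square in x: (x - 12)² = 4(y + 12).
Vertex (12, -12); 4p = 4 so p = 1. Opens up.
Directrix is the horizontal line y = k − p = -12 − (1) = -13.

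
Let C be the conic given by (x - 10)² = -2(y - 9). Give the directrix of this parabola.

Vertex (10, 9); 4p = -2 so p = -1/2. Opens down.
Directrix is the horizontal line y = k − p = 9 − (-1/2) = 19/2.

y = 19/2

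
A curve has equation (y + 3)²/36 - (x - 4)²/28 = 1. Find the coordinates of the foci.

Center (4, -3). The positive term is the y-term, so the transverse axis is vertical; a² = 36, b² = 28.
c² = a² + b² = 36 + 28 = 64, so c = 8.
Foci lie on the vertical axis through the center: (h, k ± c).

(4, -11) and (4, 5)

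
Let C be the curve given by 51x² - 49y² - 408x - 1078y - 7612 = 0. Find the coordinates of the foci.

Rearranging, 51(x² - 8x) -49(y² + 22y) = 7612.
Complete the square in x and y: 51(x - 4)² -49(y + 11)² = 7612 + 816 - 5929 = 2499
Divide through by 2499 to get (x - 4)²/49 - (y + 11)²/51 = 1.
Hyperbola, center (4, -11), transverse axis horizontal; a² = 49, b² = 51.
c² = a² + b² = 49 + 51 = 100, so c = 10.
Foci lie on the horizontal axis through the center: (h ± c, k).

(-6, -11) and (14, -11)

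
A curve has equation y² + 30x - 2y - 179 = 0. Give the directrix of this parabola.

Only y is squared. Complete the square in y: (y - 1)² = -30(x - 6).
Vertex (6, 1); 4p = -30 so p = -15/2. Opens left.
Directrix is the vertical line x = h − p = 6 − (-15/2) = 27/2.

x = 27/2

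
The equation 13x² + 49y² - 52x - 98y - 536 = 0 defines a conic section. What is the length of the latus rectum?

Group: 13(x² - 4x) + 49(y² - 2y) = 536
13(x - 2)² + 49(y - 1)² = 536 + 52 + 49 = 637
Divide through by 637 to get (x - 2)²/49 + (y - 1)²/13 = 1.
Ellipse, center (2, 1), major axis horizontal; a² = 49, b² = 13.
Latus rectum length = 2b²/a = 2·13/7 = 26/7.

26/7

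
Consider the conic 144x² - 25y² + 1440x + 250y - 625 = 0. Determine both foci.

(-18, 5) and (8, 5)

Group the x- and y-terms: 144(x² + 10x) -25(y² - 10y) = 625
Complete the square: 144(x + 5)² -25(y - 5)² = 625 + 3600 - 625 = 3600
Dividing both sides by 3600: (x + 5)²/25 - (y - 5)²/144 = 1
Hyperbola, center (-5, 5), transverse axis horizontal; a² = 25, b² = 144.
c² = a² + b² = 25 + 144 = 169, so c = 13.
Foci lie on the horizontal axis through the center: (h ± c, k).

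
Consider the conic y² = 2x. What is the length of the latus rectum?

Vertex (0, 0); 4p = 2 so p = 1/2. Opens right.
Latus rectum length = |4p| = 2.

2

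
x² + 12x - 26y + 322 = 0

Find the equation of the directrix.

y = 9/2

Only x is squared. Complete the square in x: (x + 6)² = 26(y - 11).
Vertex (-6, 11); 4p = 26 so p = 13/2. Opens up.
Directrix is the horizontal line y = k − p = 11 − (13/2) = 9/2.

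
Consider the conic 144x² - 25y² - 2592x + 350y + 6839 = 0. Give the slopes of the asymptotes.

12/5 and -12/5

Collect terms: 144(x² - 18x) -25(y² - 14y) = -6839
Complete the square: 144(x - 9)² -25(y - 7)² = -6839 + 11664 - 1225 = 3600
Divide through by 3600 to get (x - 9)²/25 - (y - 7)²/144 = 1.
Hyperbola, center (9, 7), transverse axis horizontal; a² = 25, b² = 144.
For a horizontal hyperbola the asymptotes have slope ±b/a.
Here that is ±12/5.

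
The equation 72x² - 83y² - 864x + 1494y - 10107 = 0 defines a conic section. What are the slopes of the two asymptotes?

6√166/83 and -6√166/83

Collect terms: 72(x² - 12x) -83(y² - 18y) = 10107
Complete the square in x and y: 72(x - 6)² -83(y - 9)² = 10107 + 2592 - 6723 = 5976
Dividing both sides by 5976: (x - 6)²/83 - (y - 9)²/72 = 1
Hyperbola, center (6, 9), transverse axis horizontal; a² = 83, b² = 72.
For a horizontal hyperbola the asymptotes have slope ±b/a.
Here that is ±6√2/√83 = ±6√166/83.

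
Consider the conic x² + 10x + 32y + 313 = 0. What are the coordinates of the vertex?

(-5, -9)

Only x is squared. Complete the square in x: (x + 5)² = -32(y + 9).
Vertex (-5, -9); 4p = -32 so p = -8. Opens down.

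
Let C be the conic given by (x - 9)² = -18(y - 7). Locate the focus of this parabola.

(9, 5/2)

Vertex (9, 7); 4p = -18 so p = -9/2. Opens down.
Focus is p units from the vertex along the axis: (h, k + p).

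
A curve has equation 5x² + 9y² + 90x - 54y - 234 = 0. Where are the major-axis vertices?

(-21, 3) and (3, 3)

Group the x- and y-terms: 5(x² + 18x) + 9(y² - 6y) = 234
Complete the square: 5(x + 9)² + 9(y - 3)² = 234 + 405 + 81 = 720
Divide through by 720 to get (x + 9)²/144 + (y - 3)²/80 = 1.
Ellipse, center (-9, 3), major axis horizontal; a² = 144, b² = 80.
a = 12. Vertices at (h ± a, k).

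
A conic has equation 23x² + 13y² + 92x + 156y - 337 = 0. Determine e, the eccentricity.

Group: 23(x² + 4x) + 13(y² + 12y) = 337
Completing the square gives 23(x + 2)² + 13(y + 6)² = 337 + 92 + 468 = 897.
Dividing both sides by 897: (x + 2)²/39 + (y + 6)²/69 = 1
Ellipse, center (-2, -6), major axis vertical; a² = 69, b² = 39.
c² = a² - b² = 30, so c = √30.
e = c/a = √30/√69 = √230/23.

e = √230/23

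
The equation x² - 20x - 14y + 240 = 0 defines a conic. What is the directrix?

Only x is squared. Complete the square in x: (x - 10)² = 14(y - 10).
Vertex (10, 10); 4p = 14 so p = 7/2. Opens up.
Directrix is the horizontal line y = k − p = 10 − (7/2) = 13/2.

y = 13/2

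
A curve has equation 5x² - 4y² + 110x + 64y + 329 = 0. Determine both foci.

5(x² + 22x) -4(y² - 16y) = -329
Complete the square in x and y: 5(x + 11)² -4(y - 8)² = -329 + 605 - 256 = 20
Divide by 20: (x + 11)²/4 - (y - 8)²/5 = 1
Hyperbola, center (-11, 8), transverse axis horizontal; a² = 4, b² = 5.
c² = a² + b² = 4 + 5 = 9, so c = 3.
Foci lie on the horizontal axis through the center: (h ± c, k).

(-14, 8) and (-8, 8)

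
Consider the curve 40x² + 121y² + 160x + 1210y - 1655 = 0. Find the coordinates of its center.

(-2, -5)

40(x² + 4x) + 121(y² + 10y) = 1655
40(x + 2)² + 121(y + 5)² = 1655 + 160 + 3025 = 4840
Dividing both sides by 4840: (x + 2)²/121 + (y + 5)²/40 = 1
Ellipse with center (-2, -5).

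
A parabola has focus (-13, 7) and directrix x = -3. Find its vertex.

The vertex is the midpoint between the focus and the directrix along the axis of symmetry.
Axis is horizontal (directrix is vertical). Vertex x-coordinate = (-13 + (-3))/2 = -8; y-coordinate = 7.

(-8, 7)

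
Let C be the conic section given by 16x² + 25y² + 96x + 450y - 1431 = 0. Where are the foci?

Group the x- and y-terms: 16(x² + 6x) + 25(y² + 18y) = 1431
16(x + 3)² + 25(y + 9)² = 1431 + 144 + 2025 = 3600
Divide through by 3600 to get (x + 3)²/225 + (y + 9)²/144 = 1.
Ellipse, center (-3, -9), major axis horizontal; a² = 225, b² = 144.
c² = a² - b² = 225 - 144 = 81, so c = 9.
Foci lie on the horizontal axis through the center: (h ± c, k).

(-12, -9) and (6, -9)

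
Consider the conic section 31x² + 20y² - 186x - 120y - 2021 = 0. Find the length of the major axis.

4√31

Group the x- and y-terms: 31(x² - 6x) + 20(y² - 6y) = 2021
Complete the square: 31(x - 3)² + 20(y - 3)² = 2021 + 279 + 180 = 2480
Divide through by 2480 to get (x - 3)²/80 + (y - 3)²/124 = 1.
Ellipse, center (3, 3), major axis vertical; a² = 124, b² = 80.
a² = 124 so a = 2√31; the major axis has length 2a = 4√31.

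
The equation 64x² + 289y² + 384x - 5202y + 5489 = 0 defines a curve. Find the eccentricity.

Group: 64(x² + 6x) + 289(y² - 18y) = -5489
Completing the square gives 64(x + 3)² + 289(y - 9)² = -5489 + 576 + 23409 = 18496.
Dividing both sides by 18496: (x + 3)²/289 + (y - 9)²/64 = 1
Ellipse, center (-3, 9), major axis horizontal; a² = 289, b² = 64.
c² = a² - b² = 225, so c = 15.
e = c/a = 15/17.

e = 15/17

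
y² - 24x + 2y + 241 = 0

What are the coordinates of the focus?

Only y is squared. Complete the square in y: (y + 1)² = 24(x - 10).
Vertex (10, -1); 4p = 24 so p = 6. Opens right.
Focus is p units from the vertex along the axis: (h + p, k).

(16, -1)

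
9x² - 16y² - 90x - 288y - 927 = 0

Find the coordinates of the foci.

Rearranging, 9(x² - 10x) -16(y² + 18y) = 927.
Complete the square in x and y: 9(x - 5)² -16(y + 9)² = 927 + 225 - 1296 = -144
Divide through by -144 to get (y + 9)²/9 - (x - 5)²/16 = 1.
Hyperbola, center (5, -9), transverse axis vertical; a² = 9, b² = 16.
c² = a² + b² = 9 + 16 = 25, so c = 5.
Foci lie on the vertical axis through the center: (h, k ± c).

(5, -14) and (5, -4)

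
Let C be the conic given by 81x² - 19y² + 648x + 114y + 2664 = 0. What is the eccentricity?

Group: 81(x² + 8x) -19(y² - 6y) = -2664
81(x + 4)² -19(y - 3)² = -2664 + 1296 - 171 = -1539
Divide through by -1539 to get (y - 3)²/81 - (x + 4)²/19 = 1.
Hyperbola, center (-4, 3), transverse axis vertical; a² = 81, b² = 19.
c² = a² + b² = 100, so c = 10.
e = c/a = 10/9.

e = 10/9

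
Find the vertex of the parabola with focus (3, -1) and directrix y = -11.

The vertex is the midpoint between the focus and the directrix along the axis of symmetry.
Axis is vertical (directrix is horizontal). Vertex y-coordinate = (-1 + (-11))/2 = -6; x-coordinate = 3.

(3, -6)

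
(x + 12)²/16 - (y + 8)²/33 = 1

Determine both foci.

Center (-12, -8). The positive term is the x-term, so the transverse axis is horizontal; a² = 16, b² = 33.
c² = a² + b² = 16 + 33 = 49, so c = 7.
Foci lie on the horizontal axis through the center: (h ± c, k).

(-19, -8) and (-5, -8)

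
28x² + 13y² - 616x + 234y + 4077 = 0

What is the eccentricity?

e = √105/14

28(x² - 22x) + 13(y² + 18y) = -4077
Completing the square gives 28(x - 11)² + 13(y + 9)² = -4077 + 3388 + 1053 = 364.
Divide through by 364 to get (x - 11)²/13 + (y + 9)²/28 = 1.
Ellipse, center (11, -9), major axis vertical; a² = 28, b² = 13.
c² = a² - b² = 15, so c = √15.
e = c/a = √15/2√7 = √105/14.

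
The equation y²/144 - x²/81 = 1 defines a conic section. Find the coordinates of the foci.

(0, -15) and (0, 15)

Center (0, 0). The positive term is the y-term, so the transverse axis is vertical; a² = 144, b² = 81.
c² = a² + b² = 144 + 81 = 225, so c = 15.
Foci lie on the vertical axis through the center: (h, k ± c).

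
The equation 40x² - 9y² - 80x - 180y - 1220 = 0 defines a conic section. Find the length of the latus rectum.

Group the x- and y-terms: 40(x² - 2x) -9(y² + 20y) = 1220
40(x - 1)² -9(y + 10)² = 1220 + 40 - 900 = 360
Dividing both sides by 360: (x - 1)²/9 - (y + 10)²/40 = 1
Hyperbola, center (1, -10), transverse axis horizontal; a² = 9, b² = 40.
Latus rectum length = 2b²/a = 2·40/3 = 80/3.

80/3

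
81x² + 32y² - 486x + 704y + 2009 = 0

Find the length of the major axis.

18

Group: 81(x² - 6x) + 32(y² + 22y) = -2009
Complete the square: 81(x - 3)² + 32(y + 11)² = -2009 + 729 + 3872 = 2592
Divide by 2592: (x - 3)²/32 + (y + 11)²/81 = 1
Ellipse, center (3, -11), major axis vertical; a² = 81, b² = 32.
a² = 81 so a = 9; the major axis has length 2a = 18.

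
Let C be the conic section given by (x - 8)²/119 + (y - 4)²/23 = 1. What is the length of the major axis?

Center (8, 4). The larger denominator 119 sits under the x-term, so the major axis is horizontal; a² = 119, b² = 23.
a² = 119 so a = √119; the major axis has length 2a = 2√119.

2√119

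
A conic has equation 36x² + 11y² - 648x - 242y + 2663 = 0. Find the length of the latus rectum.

22/3

Group: 36(x² - 18x) + 11(y² - 22y) = -2663
Complete the square in x and y: 36(x - 9)² + 11(y - 11)² = -2663 + 2916 + 1331 = 1584
Divide through by 1584 to get (x - 9)²/44 + (y - 11)²/144 = 1.
Ellipse, center (9, 11), major axis vertical; a² = 144, b² = 44.
Latus rectum length = 2b²/a = 2·44/12 = 22/3.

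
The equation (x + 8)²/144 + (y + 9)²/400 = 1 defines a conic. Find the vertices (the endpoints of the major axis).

(-8, -29) and (-8, 11)

Center (-8, -9). The larger denominator 400 sits under the y-term, so the major axis is vertical; a² = 400, b² = 144.
a = 20. Vertices at (h, k ± a).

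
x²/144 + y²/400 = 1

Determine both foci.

(0, -16) and (0, 16)

Center (0, 0). The larger denominator 400 sits under the y-term, so the major axis is vertical; a² = 400, b² = 144.
c² = a² - b² = 400 - 144 = 256, so c = 16.
Foci lie on the vertical axis through the center: (h, k ± c).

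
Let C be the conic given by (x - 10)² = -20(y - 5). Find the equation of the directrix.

Vertex (10, 5); 4p = -20 so p = -5. Opens down.
Directrix is the horizontal line y = k − p = 5 − (-5) = 10.

y = 10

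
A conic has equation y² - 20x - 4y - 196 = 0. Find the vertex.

(-10, 2)

Only y is squared. Complete the square in y: (y - 2)² = 20(x + 10).
Vertex (-10, 2); 4p = 20 so p = 5. Opens right.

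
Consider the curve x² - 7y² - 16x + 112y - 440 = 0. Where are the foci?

(0, 8) and (16, 8)

Collect terms: (x² - 16x) -7(y² - 16y) = 440
Complete the square: (x - 8)² -7(y - 8)² = 440 + 64 - 448 = 56
Dividing both sides by 56: (x - 8)²/56 - (y - 8)²/8 = 1
Hyperbola, center (8, 8), transverse axis horizontal; a² = 56, b² = 8.
c² = a² + b² = 56 + 8 = 64, so c = 8.
Foci lie on the horizontal axis through the center: (h ± c, k).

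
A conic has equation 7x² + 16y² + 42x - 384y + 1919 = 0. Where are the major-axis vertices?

(-11, 12) and (5, 12)

Rearranging, 7(x² + 6x) + 16(y² - 24y) = -1919.
7(x + 3)² + 16(y - 12)² = -1919 + 63 + 2304 = 448
Divide through by 448 to get (x + 3)²/64 + (y - 12)²/28 = 1.
Ellipse, center (-3, 12), major axis horizontal; a² = 64, b² = 28.
a = 8. Vertices at (h ± a, k).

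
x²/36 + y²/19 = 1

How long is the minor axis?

Center (0, 0). The larger denominator 36 sits under the x-term, so the major axis is horizontal; a² = 36, b² = 19.
b² = 19 so b = √19; the minor axis has length 2b = 2√19.

2√19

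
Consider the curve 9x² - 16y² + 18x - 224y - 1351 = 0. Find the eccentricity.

Rearranging, 9(x² + 2x) -16(y² + 14y) = 1351.
Complete the square in x and y: 9(x + 1)² -16(y + 7)² = 1351 + 9 - 784 = 576
Dividing both sides by 576: (x + 1)²/64 - (y + 7)²/36 = 1
Hyperbola, center (-1, -7), transverse axis horizontal; a² = 64, b² = 36.
c² = a² + b² = 100, so c = 10.
e = c/a = 10/8 = 5/4.

e = 5/4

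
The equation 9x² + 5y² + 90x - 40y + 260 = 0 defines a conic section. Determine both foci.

Rearranging, 9(x² + 10x) + 5(y² - 8y) = -260.
Complete the square: 9(x + 5)² + 5(y - 4)² = -260 + 225 + 80 = 45
Dividing both sides by 45: (x + 5)²/5 + (y - 4)²/9 = 1
Ellipse, center (-5, 4), major axis vertical; a² = 9, b² = 5.
c² = a² - b² = 9 - 5 = 4, so c = 2.
Foci lie on the vertical axis through the center: (h, k ± c).

(-5, 2) and (-5, 6)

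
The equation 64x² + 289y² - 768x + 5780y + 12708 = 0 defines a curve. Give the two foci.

Group: 64(x² - 12x) + 289(y² + 20y) = -12708
Completing the square gives 64(x - 6)² + 289(y + 10)² = -12708 + 2304 + 28900 = 18496.
Dividing both sides by 18496: (x - 6)²/289 + (y + 10)²/64 = 1
Ellipse, center (6, -10), major axis horizontal; a² = 289, b² = 64.
c² = a² - b² = 289 - 64 = 225, so c = 15.
Foci lie on the horizontal axis through the center: (h ± c, k).

(-9, -10) and (21, -10)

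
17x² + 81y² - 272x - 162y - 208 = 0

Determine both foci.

(0, 1) and (16, 1)

Group the x- and y-terms: 17(x² - 16x) + 81(y² - 2y) = 208
Completing the square gives 17(x - 8)² + 81(y - 1)² = 208 + 1088 + 81 = 1377.
Divide by 1377: (x - 8)²/81 + (y - 1)²/17 = 1
Ellipse, center (8, 1), major axis horizontal; a² = 81, b² = 17.
c² = a² - b² = 81 - 17 = 64, so c = 8.
Foci lie on the horizontal axis through the center: (h ± c, k).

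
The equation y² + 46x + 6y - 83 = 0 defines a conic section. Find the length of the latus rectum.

Only y is squared. Complete the square in y: (y + 3)² = -46(x - 2).
Vertex (2, -3); 4p = -46 so p = -23/2. Opens left.
Latus rectum length = |4p| = 46.

46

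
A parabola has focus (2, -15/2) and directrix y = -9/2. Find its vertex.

(2, -6)

The vertex is the midpoint between the focus and the directrix along the axis of symmetry.
Axis is vertical (directrix is horizontal). Vertex y-coordinate = (-15/2 + (-9/2))/2 = -6; x-coordinate = 2.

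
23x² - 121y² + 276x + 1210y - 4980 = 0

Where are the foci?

(-18, 5) and (6, 5)

Group: 23(x² + 12x) -121(y² - 10y) = 4980
Completing the square gives 23(x + 6)² -121(y - 5)² = 4980 + 828 - 3025 = 2783.
Divide through by 2783 to get (x + 6)²/121 - (y - 5)²/23 = 1.
Hyperbola, center (-6, 5), transverse axis horizontal; a² = 121, b² = 23.
c² = a² + b² = 121 + 23 = 144, so c = 12.
Foci lie on the horizontal axis through the center: (h ± c, k).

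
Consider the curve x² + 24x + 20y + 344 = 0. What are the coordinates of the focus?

Only x is squared. Complete the square in x: (x + 12)² = -20(y + 10).
Vertex (-12, -10); 4p = -20 so p = -5. Opens down.
Focus is p units from the vertex along the axis: (h, k + p).

(-12, -15)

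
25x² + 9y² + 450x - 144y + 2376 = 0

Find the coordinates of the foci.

Collect terms: 25(x² + 18x) + 9(y² - 16y) = -2376
Complete the square in x and y: 25(x + 9)² + 9(y - 8)² = -2376 + 2025 + 576 = 225
Divide by 225: (x + 9)²/9 + (y - 8)²/25 = 1
Ellipse, center (-9, 8), major axis vertical; a² = 25, b² = 9.
c² = a² - b² = 25 - 9 = 16, so c = 4.
Foci lie on the vertical axis through the center: (h, k ± c).

(-9, 4) and (-9, 12)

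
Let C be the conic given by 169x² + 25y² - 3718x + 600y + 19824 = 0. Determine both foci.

Collect terms: 169(x² - 22x) + 25(y² + 24y) = -19824
169(x - 11)² + 25(y + 12)² = -19824 + 20449 + 3600 = 4225
Divide by 4225: (x - 11)²/25 + (y + 12)²/169 = 1
Ellipse, center (11, -12), major axis vertical; a² = 169, b² = 25.
c² = a² - b² = 169 - 25 = 144, so c = 12.
Foci lie on the vertical axis through the center: (h, k ± c).

(11, -24) and (11, 0)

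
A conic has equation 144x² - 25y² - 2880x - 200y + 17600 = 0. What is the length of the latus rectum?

25/6

Group the x- and y-terms: 144(x² - 20x) -25(y² + 8y) = -17600
Complete the square: 144(x - 10)² -25(y + 4)² = -17600 + 14400 - 400 = -3600
Divide by -3600: (y + 4)²/144 - (x - 10)²/25 = 1
Hyperbola, center (10, -4), transverse axis vertical; a² = 144, b² = 25.
Latus rectum length = 2b²/a = 2·25/12 = 25/6.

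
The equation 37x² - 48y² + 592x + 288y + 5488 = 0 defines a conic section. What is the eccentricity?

e = √3145/37

Group the x- and y-terms: 37(x² + 16x) -48(y² - 6y) = -5488
Completing the square gives 37(x + 8)² -48(y - 3)² = -5488 + 2368 - 432 = -3552.
Dividing both sides by -3552: (y - 3)²/74 - (x + 8)²/96 = 1
Hyperbola, center (-8, 3), transverse axis vertical; a² = 74, b² = 96.
c² = a² + b² = 170, so c = √170.
e = c/a = √170/√74 = √3145/37.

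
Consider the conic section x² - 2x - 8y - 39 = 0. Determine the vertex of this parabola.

(1, -5)

Only x is squared. Complete the square in x: (x - 1)² = 8(y + 5).
Vertex (1, -5); 4p = 8 so p = 2. Opens up.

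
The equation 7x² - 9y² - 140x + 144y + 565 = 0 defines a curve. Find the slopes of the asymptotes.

Group: 7(x² - 20x) -9(y² - 16y) = -565
7(x - 10)² -9(y - 8)² = -565 + 700 - 576 = -441
Dividing both sides by -441: (y - 8)²/49 - (x - 10)²/63 = 1
Hyperbola, center (10, 8), transverse axis vertical; a² = 49, b² = 63.
For a vertical hyperbola the asymptotes have slope ±a/b.
Here that is ±7/3√7 = ±√7/3.

√7/3 and -√7/3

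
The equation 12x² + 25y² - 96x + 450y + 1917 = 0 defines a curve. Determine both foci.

(4 - √13, -9) and (4 + √13, -9)

Rearranging, 12(x² - 8x) + 25(y² + 18y) = -1917.
Completing the square gives 12(x - 4)² + 25(y + 9)² = -1917 + 192 + 2025 = 300.
Divide by 300: (x - 4)²/25 + (y + 9)²/12 = 1
Ellipse, center (4, -9), major axis horizontal; a² = 25, b² = 12.
c² = a² - b² = 25 - 12 = 13, so c = √13.
Foci lie on the horizontal axis through the center: (h ± c, k).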